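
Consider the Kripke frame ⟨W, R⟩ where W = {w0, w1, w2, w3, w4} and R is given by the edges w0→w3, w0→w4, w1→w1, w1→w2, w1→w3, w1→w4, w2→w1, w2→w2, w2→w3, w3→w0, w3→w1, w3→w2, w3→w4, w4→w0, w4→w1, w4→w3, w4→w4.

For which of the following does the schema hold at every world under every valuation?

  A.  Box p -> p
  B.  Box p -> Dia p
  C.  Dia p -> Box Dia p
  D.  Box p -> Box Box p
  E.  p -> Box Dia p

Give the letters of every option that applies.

R is not reflexive: not w0 R w0.
R is symmetric: every R-edge is matched by its reverse.
R is not transitive: w0 R w3 and w3 R w0 but not w0 R w0.
R is not euclidean: w1 R w2 and w1 R w4 but not w2 R w4.
R is serial: every world has an R-successor.
(A) axiom T: valid iff R is reflexive. R is not reflexive — not valid.
(B) Box p -> Dia p (axiom D) characterises the serial frames. R is serial — valid.
(C) Dia p -> Box Dia p (axiom 5) characterises the euclidean frames. R is not euclidean — not valid.
(D) Box p -> Box Box p is axiom 4, which corresponds to transitivity. R is not transitive — not valid.
(E) p -> Box Dia p is axiom B, which corresponds to symmetry. R is symmetric — valid.

B, E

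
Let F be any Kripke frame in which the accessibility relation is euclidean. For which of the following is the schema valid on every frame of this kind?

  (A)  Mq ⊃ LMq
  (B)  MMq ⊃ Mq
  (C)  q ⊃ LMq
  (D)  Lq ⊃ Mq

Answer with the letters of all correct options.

A

(A) Mq ⊃ LMq (axiom 5) characterises the euclidean frames. Every such R is euclidean — valid.
(B) MMq ⊃ Mq (the dual of axiom 4) characterises the transitive frames. Such an R need not be transitive — not valid.
(C) q ⊃ LMq is axiom B; it is valid on a frame exactly when R is symmetric. Such an R need not be symmetric, so not valid.
(D) Lq ⊃ Mq (axiom D) characterises the serial frames. Such an R need not be serial — not valid.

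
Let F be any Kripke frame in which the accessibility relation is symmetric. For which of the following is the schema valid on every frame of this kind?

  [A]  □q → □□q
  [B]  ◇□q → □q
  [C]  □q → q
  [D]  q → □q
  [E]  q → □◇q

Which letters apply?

E

(A) axiom 4: valid iff R is transitive. Such an R need not be transitive — not valid.
(B) the dual of axiom 5: valid iff R is euclidean. Such an R need not be euclidean — not valid.
(C) □q → q (axiom T) characterises the reflexive frames. Such an R need not be reflexive — not valid.
(D) q → □q is equivalent to ◇p→p; it holds exactly when R ⊆ identity. Such an R need not be a subset of the identity — not valid.
(E) q → □◇q (axiom B) characterises the symmetric frames. Every such R is symmetric — valid.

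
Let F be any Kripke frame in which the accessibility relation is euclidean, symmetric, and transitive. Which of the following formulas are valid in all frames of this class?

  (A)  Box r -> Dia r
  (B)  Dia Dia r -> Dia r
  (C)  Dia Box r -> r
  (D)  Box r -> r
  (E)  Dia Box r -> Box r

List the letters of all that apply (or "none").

(A) axiom D: valid iff R is serial. Such an R need not be serial — not valid.
(B) Dia Dia r -> Dia r is the dual of axiom 4, which corresponds to transitivity. Every such R is transitive — valid.
(C) Dia Box r -> r is the dual of axiom B; it is valid on a frame exactly when R is symmetric. Every such R is symmetric, so valid.
(D) axiom T: valid iff R is reflexive. Such an R need not be reflexive — not valid.
(E) the dual of axiom 5: valid iff R is euclidean. Every such R is euclidean — valid.

B, C, E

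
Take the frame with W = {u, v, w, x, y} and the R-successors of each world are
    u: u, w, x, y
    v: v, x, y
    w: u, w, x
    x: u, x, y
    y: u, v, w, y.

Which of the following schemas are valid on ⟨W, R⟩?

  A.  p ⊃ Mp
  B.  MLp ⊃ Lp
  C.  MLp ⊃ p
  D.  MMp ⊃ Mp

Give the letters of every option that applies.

R is reflexive: each world relates to itself.
R is not symmetric: v R x but not x R v.
R is not transitive: u R y and y R v but not u R v.
R is not euclidean: u R w and u R y but not w R y.
(A) p ⊃ Mp (the dual of axiom T) characterises the reflexive frames. R is reflexive — valid.
(B) MLp ⊃ Lp is the dual of axiom 5; it is valid on a frame exactly when R is euclidean. R is not euclidean, so not valid.
(C) the dual of axiom B: valid iff R is symmetric. R is not symmetric — not valid.
(D) MMp ⊃ Mp is the dual of axiom 4; it is valid on a frame exactly when R is transitive. R is not transitive, so not valid.

A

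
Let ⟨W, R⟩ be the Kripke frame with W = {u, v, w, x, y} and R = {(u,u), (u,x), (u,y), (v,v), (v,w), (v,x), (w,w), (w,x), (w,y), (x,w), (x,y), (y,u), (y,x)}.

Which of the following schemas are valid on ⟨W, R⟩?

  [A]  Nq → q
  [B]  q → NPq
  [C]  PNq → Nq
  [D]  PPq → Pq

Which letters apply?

none

R is not reflexive: not x R x.
R is not symmetric: u R x but not x R u.
R is not transitive: u R x and x R w but not u R w.
R is not euclidean: u R x and u R u but not x R u.
(A) Nq → q (axiom T) characterises the reflexive frames. R is not reflexive — not valid.
(B) q → NPq is axiom B; it is valid on a frame exactly when R is symmetric. R is not symmetric, so not valid.
(C) PNq → Nq is the dual of axiom 5, which corresponds to the euclidean property. R is not euclidean — not valid.
(D) the dual of axiom 4: valid iff R is transitive. R is not transitive — not valid.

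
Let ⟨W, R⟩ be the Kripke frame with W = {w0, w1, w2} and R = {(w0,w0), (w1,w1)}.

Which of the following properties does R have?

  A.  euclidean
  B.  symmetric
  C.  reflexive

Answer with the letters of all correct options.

A, B

(A) euclidean: any two R-successors of the same world are R-related.
(B) symmetric: every R-edge is matched by its reverse.
(C) not reflexive: not w2 R w2.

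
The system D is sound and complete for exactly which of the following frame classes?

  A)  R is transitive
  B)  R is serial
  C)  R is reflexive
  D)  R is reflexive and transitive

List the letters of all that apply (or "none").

(A) this class determines K4, not D.
(B) D is sound and complete for exactly this class.
(C) this class determines T (= KT), not D.
(D) this class determines S4, not D.

B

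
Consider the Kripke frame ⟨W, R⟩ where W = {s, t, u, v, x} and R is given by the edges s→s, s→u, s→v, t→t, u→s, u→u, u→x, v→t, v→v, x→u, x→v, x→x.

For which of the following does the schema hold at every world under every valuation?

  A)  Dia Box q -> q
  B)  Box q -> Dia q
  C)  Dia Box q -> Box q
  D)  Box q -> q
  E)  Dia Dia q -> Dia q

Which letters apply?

R is reflexive: each world relates to itself.
R is not symmetric: s R v but not v R s.
R is not transitive: s R u and u R x but not s R x.
R is not euclidean: s R u and s R v but not u R v.
R is serial: every world has an R-successor.
(A) Dia Box q -> q is the dual of axiom B, which corresponds to symmetry. R is not symmetric — not valid.
(B) Box q -> Dia q (axiom D) characterises the serial frames. R is serial — valid.
(C) Dia Box q -> Box q is the dual of axiom 5, which corresponds to the euclidean property. R is not euclidean — not valid.
(D) Box q -> q is axiom T, which corresponds to reflexivity. R is reflexive — valid.
(E) the dual of axiom 4: valid iff R is transitive. R is not transitive — not valid.

B, D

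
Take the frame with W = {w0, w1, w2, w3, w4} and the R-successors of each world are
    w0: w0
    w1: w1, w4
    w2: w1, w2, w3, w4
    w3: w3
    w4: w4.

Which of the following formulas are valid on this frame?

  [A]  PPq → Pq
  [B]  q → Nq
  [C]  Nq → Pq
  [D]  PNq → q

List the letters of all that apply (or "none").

R is not symmetric: w1 R w4 but not w4 R w1.
R is transitive: R is closed under composition.
R is serial: every world has an R-successor.
R is not a subset of the identity: w1 R w4 with w1 ≠ w4.
(A) PPq → Pq (the dual of axiom 4) characterises the transitive frames. R is transitive — valid.
(B) q → Nq (equivalent to ◇p→p) corresponds to R being a subset of the identity. Here R ⊄ identity, so not valid.
(C) Nq → Pq is axiom D; it is valid on a frame exactly when R is serial. R is serial, so valid.
(D) PNq → q (the dual of axiom B) characterises the symmetric frames. R is not symmetric — not valid.

A, C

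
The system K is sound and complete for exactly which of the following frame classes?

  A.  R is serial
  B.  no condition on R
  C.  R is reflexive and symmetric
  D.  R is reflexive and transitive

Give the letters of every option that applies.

B

(A) this class determines D, not K.
(B) K is sound and complete for exactly this class.
(C) this class determines B (= KTB), not K.
(D) this class determines S4, not K.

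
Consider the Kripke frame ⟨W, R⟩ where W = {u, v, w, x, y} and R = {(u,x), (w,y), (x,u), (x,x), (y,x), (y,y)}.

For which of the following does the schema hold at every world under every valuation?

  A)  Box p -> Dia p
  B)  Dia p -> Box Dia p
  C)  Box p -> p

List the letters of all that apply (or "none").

R is not reflexive: not u R u.
R is not euclidean: y R x and y R y but not x R y.
R is not serial: v has no R-successor.
(A) Box p -> Dia p is axiom D, which corresponds to seriality. R is not serial — not valid.
(B) Dia p -> Box Dia p (axiom 5) characterises the euclidean frames. R is not euclidean — not valid.
(C) Box p -> p (axiom T) characterises the reflexive frames. R is not reflexive — not valid.

none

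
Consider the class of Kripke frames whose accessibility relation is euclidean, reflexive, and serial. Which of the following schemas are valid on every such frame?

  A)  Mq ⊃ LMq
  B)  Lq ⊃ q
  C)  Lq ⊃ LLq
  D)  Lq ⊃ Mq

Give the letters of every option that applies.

A, B, C, D

A relation that is euclidean, reflexive, and serial is also symmetric and transitive.
(A) Mq ⊃ LMq (axiom 5) characterises the euclidean frames. Every such R is euclidean — valid.
(B) Lq ⊃ q is axiom T; it is valid on a frame exactly when R is reflexive. Every such R is reflexive, so valid.
(C) axiom 4: valid iff R is transitive. Every such R is transitive — valid.
(D) Lq ⊃ Mq (axiom D) characterises the serial frames. Every such R is serial — valid.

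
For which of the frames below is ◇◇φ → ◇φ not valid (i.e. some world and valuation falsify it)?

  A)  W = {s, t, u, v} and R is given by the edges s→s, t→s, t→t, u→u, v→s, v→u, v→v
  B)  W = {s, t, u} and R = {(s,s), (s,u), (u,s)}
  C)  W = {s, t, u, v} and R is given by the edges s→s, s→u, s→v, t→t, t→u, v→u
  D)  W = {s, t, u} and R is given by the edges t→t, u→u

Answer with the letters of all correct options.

B

The schema ◇◇φ → ◇φ is the dual of axiom 4; it is valid on a frame iff R is transitive.
(A) R is transitive (R is closed under composition), so the schema is valid here.
(B) R is not transitive (u R s and s R u but not u R u), so the schema fails here.
(C) R is transitive (R is closed under composition), so the schema is valid here.
(D) R is transitive (R is closed under composition), so the schema is valid here.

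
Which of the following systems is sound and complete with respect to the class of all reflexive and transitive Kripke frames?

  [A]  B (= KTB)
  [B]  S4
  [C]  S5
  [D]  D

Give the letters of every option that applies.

(A) B (= KTB) is determined by the class of reflexive and symmetric frames.
(B) S4 is determined by exactly this class.
(C) S5 is determined by the class of reflexive, symmetric, and transitive frames.
(D) D is determined by the class of serial frames.

B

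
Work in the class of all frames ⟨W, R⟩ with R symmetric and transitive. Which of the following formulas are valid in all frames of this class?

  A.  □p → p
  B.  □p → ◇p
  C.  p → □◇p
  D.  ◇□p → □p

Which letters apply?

A symmetric transitive relation is euclidean (uRv and uRw give vRu by symmetry, then vRw by transitivity).
(A) □p → p (axiom T) characterises the reflexive frames. Such an R need not be reflexive — not valid.
(B) □p → ◇p is axiom D; it is valid on a frame exactly when R is serial. Such an R need not be serial, so not valid.
(C) axiom B: valid iff R is symmetric. Every such R is symmetric — valid.
(D) ◇□p → □p is the dual of axiom 5; it is valid on a frame exactly when R is euclidean. Every such R is euclidean, so valid.

C, D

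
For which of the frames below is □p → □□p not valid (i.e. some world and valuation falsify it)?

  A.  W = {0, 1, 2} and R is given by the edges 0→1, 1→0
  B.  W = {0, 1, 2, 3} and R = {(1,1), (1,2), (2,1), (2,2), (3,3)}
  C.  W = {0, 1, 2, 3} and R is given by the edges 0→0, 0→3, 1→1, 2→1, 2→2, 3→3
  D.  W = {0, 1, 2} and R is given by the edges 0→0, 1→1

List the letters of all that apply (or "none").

The schema □p → □□p is axiom 4; it is valid on a frame iff R is transitive.
(A) R is not transitive (0 R 1 and 1 R 0 but not 0 R 0), so the schema fails here.
(B) R is transitive (R is closed under composition), so the schema is valid here.
(C) R is transitive (R is closed under composition), so the schema is valid here.
(D) R is transitive (R is closed under composition), so the schema is valid here.

A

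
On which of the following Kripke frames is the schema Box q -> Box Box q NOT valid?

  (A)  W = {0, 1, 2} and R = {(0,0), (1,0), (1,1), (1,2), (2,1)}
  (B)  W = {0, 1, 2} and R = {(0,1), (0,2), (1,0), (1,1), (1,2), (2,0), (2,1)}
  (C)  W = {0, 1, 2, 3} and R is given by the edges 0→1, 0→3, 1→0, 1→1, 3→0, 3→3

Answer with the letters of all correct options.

The schema Box q -> Box Box q is axiom 4; it is valid on a frame iff R is transitive.
(A) R is not transitive (2 R 1 and 1 R 0 but not 2 R 0), so the schema fails here.
(B) R is not transitive (0 R 1 and 1 R 0 but not 0 R 0), so the schema fails here.
(C) R is not transitive (0 R 1 and 1 R 0 but not 0 R 0), so the schema fails here.

A, B, C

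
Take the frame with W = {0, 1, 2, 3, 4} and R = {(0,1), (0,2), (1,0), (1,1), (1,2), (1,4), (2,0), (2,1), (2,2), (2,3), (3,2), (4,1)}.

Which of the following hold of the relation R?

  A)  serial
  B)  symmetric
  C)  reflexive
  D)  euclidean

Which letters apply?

(A) serial: every world has an R-successor.
(B) symmetric: every R-edge is matched by its reverse.
(C) not reflexive: not 0 R 0.
(D) not euclidean: 1 R 0 and 1 R 4 but not 0 R 4.

A, B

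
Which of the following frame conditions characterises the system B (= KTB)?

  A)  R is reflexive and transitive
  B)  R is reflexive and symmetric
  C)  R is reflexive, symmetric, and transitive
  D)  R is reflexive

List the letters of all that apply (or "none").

(A) this class determines S4, not B (= KTB).
(B) B (= KTB) is sound and complete for exactly this class.
(C) this class determines S5, not B (= KTB).
(D) this class determines T (= KT), not B (= KTB).

B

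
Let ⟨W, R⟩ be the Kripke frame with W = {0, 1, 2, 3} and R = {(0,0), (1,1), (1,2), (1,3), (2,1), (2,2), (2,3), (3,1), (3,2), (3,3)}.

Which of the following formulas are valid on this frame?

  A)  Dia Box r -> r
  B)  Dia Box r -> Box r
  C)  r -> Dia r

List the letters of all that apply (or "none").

R is reflexive: each world relates to itself.
R is symmetric: every R-edge is matched by its reverse.
R is euclidean: any two R-successors of the same world are R-related.
(A) Dia Box r -> r is the dual of axiom B, which corresponds to symmetry. R is symmetric — valid.
(B) the dual of axiom 5: valid iff R is euclidean. R is euclidean — valid.
(C) r -> Dia r is the dual of axiom T, which corresponds to reflexivity. R is reflexive — valid.

A, B, C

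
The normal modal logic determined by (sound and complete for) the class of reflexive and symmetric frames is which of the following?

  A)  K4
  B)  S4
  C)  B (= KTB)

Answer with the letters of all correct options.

C

(A) K4 is determined by the class of transitive frames.
(B) S4 is determined by the class of reflexive and transitive frames.
(C) B (= KTB) is determined by exactly this class.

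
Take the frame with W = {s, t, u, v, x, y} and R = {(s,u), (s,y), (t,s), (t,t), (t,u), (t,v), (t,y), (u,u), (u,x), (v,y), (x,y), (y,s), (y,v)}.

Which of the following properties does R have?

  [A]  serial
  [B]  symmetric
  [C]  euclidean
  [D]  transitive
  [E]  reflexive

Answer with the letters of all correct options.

A

(A) serial: every world has an R-successor.
(B) not symmetric: s R u but not u R s.
(C) not euclidean: s R u and s R y but not u R y.
(D) not transitive: s R u and u R x but not s R x.
(E) not reflexive: not s R s.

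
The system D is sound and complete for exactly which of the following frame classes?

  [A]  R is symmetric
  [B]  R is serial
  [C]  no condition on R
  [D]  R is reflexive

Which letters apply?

(A) this class determines KB, not D.
(B) D is sound and complete for exactly this class.
(C) this class determines K, not D.
(D) this class determines T (= KT), not D.

B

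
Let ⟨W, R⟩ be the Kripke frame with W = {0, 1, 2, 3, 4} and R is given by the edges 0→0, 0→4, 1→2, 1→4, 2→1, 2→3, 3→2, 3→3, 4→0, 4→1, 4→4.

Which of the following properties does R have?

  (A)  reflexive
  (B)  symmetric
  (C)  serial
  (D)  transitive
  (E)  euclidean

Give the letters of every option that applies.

B, C

(A) not reflexive: not 1 R 1.
(B) symmetric: every R-edge is matched by its reverse.
(C) serial: every world has an R-successor.
(D) not transitive: 0 R 4 and 4 R 1 but not 0 R 1.
(E) not euclidean: 1 R 2 and 1 R 4 but not 2 R 4.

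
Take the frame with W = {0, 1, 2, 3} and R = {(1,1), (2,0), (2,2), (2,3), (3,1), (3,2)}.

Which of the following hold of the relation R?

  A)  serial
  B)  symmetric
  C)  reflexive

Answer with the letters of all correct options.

(A) not serial: 0 has no R-successor.
(B) not symmetric: 2 R 0 but not 0 R 2.
(C) not reflexive: not 0 R 0.

none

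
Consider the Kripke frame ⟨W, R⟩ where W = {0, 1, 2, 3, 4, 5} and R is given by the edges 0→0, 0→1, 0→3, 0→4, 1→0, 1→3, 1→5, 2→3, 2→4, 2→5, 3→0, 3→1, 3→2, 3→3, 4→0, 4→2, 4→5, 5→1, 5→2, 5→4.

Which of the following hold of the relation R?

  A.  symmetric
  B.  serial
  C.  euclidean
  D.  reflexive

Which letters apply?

A, B

(A) symmetric: every R-edge is matched by its reverse.
(B) serial: every world has an R-successor.
(C) not euclidean: 0 R 1 and 0 R 4 but not 1 R 4.
(D) not reflexive: not 1 R 1.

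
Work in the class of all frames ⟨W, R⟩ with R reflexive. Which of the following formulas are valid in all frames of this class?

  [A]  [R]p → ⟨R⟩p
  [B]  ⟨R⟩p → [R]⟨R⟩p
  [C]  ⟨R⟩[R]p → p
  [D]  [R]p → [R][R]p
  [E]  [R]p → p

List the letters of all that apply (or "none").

A, E

A reflexive relation is serial.
(A) [R]p → ⟨R⟩p is axiom D, which corresponds to seriality. Every such R is serial — valid.
(B) ⟨R⟩p → [R]⟨R⟩p is axiom 5, which corresponds to the euclidean property. Such an R need not be euclidean — not valid.
(C) ⟨R⟩[R]p → p is the dual of axiom B, which corresponds to symmetry. Such an R need not be symmetric — not valid.
(D) [R]p → [R][R]p is axiom 4, which corresponds to transitivity. Such an R need not be transitive — not valid.
(E) [R]p → p is axiom T, which corresponds to reflexivity. Every such R is reflexive — valid.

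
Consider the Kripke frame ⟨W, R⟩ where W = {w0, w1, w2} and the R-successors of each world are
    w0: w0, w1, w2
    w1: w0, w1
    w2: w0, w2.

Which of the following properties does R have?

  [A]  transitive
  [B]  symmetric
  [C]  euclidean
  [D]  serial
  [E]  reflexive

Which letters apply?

B, D, E

(A) not transitive: w1 R w0 and w0 R w2 but not w1 R w2.
(B) symmetric: every R-edge is matched by its reverse.
(C) not euclidean: w0 R w1 and w0 R w2 but not w1 R w2.
(D) serial: every world has an R-successor.
(E) reflexive: each world relates to itself.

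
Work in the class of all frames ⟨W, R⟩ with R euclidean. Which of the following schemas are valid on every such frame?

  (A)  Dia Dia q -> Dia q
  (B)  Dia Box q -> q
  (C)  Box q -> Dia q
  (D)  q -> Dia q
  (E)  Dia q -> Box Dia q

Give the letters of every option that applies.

(A) the dual of axiom 4: valid iff R is transitive. Such an R need not be transitive — not valid.
(B) the dual of axiom B: valid iff R is symmetric. Such an R need not be symmetric — not valid.
(C) axiom D: valid iff R is serial. Such an R need not be serial — not valid.
(D) the dual of axiom T: valid iff R is reflexive. Such an R need not be reflexive — not valid.
(E) axiom 5: valid iff R is euclidean. Every such R is euclidean — valid.

E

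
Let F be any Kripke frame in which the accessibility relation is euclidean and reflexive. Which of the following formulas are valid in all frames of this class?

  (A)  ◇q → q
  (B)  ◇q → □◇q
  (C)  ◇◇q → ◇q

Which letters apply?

B, C

A reflexive euclidean relation is also symmetric (from wRw and wRv the euclidean condition gives vRw) and hence transitive; it is an equivalence relation.
(A) ◇q → q is the converse of T; it holds exactly when R ⊆ identity. Such an R need not be a subset of the identity — not valid.
(B) axiom 5: valid iff R is euclidean. Every such R is euclidean — valid.
(C) ◇◇q → ◇q is the dual of axiom 4; it is valid on a frame exactly when R is transitive. Every such R is transitive, so valid.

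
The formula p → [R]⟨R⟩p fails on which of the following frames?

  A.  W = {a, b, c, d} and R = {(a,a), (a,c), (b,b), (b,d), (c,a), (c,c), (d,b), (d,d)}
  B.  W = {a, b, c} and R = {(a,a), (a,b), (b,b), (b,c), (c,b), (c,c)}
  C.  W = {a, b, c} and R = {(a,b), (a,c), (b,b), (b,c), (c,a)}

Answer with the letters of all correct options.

The schema p → [R]⟨R⟩p is axiom B; it is valid on a frame iff R is symmetric.
(A) R is symmetric (every R-edge is matched by its reverse), so the schema is valid here.
(B) R is not symmetric (a R b but not b R a), so the schema fails here.
(C) R is not symmetric (a R b but not b R a), so the schema fails here.

B, C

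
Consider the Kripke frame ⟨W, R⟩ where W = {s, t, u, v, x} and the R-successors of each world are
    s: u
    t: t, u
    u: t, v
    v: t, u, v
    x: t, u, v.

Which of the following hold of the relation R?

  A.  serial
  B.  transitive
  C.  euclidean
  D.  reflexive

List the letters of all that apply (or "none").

(A) serial: every world has an R-successor.
(B) not transitive: s R u and u R t but not s R t.
(C) not euclidean: u R t and u R v but not t R v.
(D) not reflexive: not s R s.

A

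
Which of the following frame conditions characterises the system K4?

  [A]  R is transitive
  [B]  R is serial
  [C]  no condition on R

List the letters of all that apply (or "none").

A

(A) K4 is sound and complete for exactly this class.
(B) this class determines D, not K4.
(C) this class determines K, not K4.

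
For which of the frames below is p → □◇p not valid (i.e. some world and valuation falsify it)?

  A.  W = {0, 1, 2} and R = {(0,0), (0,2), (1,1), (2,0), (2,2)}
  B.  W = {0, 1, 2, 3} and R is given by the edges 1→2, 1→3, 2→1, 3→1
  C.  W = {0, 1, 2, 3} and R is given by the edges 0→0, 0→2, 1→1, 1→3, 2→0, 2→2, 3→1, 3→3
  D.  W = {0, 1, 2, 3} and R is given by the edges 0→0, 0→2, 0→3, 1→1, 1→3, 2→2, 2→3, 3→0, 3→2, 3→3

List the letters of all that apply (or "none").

The schema p → □◇p is axiom B; it is valid on a frame iff R is symmetric.
(A) R is symmetric (every R-edge is matched by its reverse), so the schema is valid here.
(B) R is symmetric (every R-edge is matched by its reverse), so the schema is valid here.
(C) R is symmetric (every R-edge is matched by its reverse), so the schema is valid here.
(D) R is not symmetric (0 R 2 but not 2 R 0), so the schema fails here.

D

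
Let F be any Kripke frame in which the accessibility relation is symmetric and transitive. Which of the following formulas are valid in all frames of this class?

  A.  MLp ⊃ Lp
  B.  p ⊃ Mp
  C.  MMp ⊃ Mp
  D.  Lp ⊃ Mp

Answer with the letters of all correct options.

A symmetric transitive relation is euclidean (uRv and uRw give vRu by symmetry, then vRw by transitivity).
(A) MLp ⊃ Lp is the dual of axiom 5; it is valid on a frame exactly when R is euclidean. Every such R is euclidean, so valid.
(B) p ⊃ Mp is the dual of axiom T, which corresponds to reflexivity. Such an R need not be reflexive — not valid.
(C) MMp ⊃ Mp is the dual of axiom 4, which corresponds to transitivity. Every such R is transitive — valid.
(D) Lp ⊃ Mp is axiom D, which corresponds to seriality. Such an R need not be serial — not valid.

A, C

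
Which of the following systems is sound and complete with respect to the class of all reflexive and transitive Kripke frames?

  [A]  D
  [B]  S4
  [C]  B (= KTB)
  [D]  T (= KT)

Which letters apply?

(A) D is determined by the class of serial frames.
(B) S4 is determined by exactly this class.
(C) B (= KTB) is determined by the class of reflexive and symmetric frames.
(D) T (= KT) is determined by the class of reflexive frames.

B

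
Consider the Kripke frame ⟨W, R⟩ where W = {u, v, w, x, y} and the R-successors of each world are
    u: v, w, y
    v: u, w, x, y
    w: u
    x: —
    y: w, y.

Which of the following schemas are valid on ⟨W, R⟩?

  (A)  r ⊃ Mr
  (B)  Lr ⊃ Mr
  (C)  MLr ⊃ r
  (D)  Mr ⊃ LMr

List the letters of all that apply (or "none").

R is not reflexive: not u R u.
R is not symmetric: u R y but not y R u.
R is not euclidean: u R w and u R v but not w R v.
R is not serial: x has no R-successor.
(A) r ⊃ Mr is the dual of axiom T, which corresponds to reflexivity. R is not reflexive — not valid.
(B) Lr ⊃ Mr (axiom D) characterises the serial frames. R is not serial — not valid.
(C) the dual of axiom B: valid iff R is symmetric. R is not symmetric — not valid.
(D) Mr ⊃ LMr is axiom 5; it is valid on a frame exactly when R is euclidean. R is not euclidean, so not valid.

none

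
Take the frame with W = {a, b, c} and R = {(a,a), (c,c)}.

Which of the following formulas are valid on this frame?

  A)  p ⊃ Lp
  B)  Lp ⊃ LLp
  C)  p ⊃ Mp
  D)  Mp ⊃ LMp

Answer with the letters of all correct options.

A, B, D

R is not reflexive: not b R b.
R is transitive: R is closed under composition.
R is euclidean: any two R-successors of the same world are R-related.
R is a subset of the identity: every R-edge is a self-loop.
(A) p ⊃ Lp (equivalent to ◇p→p) corresponds to R being a subset of the identity. Here R ⊆ identity, so valid.
(B) Lp ⊃ LLp (axiom 4) characterises the transitive frames. R is transitive — valid.
(C) p ⊃ Mp is the dual of axiom T, which corresponds to reflexivity. R is not reflexive — not valid.
(D) Mp ⊃ LMp is axiom 5, which corresponds to the euclidean property. R is euclidean — valid.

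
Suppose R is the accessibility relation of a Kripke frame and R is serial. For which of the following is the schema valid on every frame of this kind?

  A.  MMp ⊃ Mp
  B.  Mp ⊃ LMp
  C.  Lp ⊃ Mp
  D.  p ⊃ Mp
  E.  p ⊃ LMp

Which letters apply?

(A) MMp ⊃ Mp (the dual of axiom 4) characterises the transitive frames. Such an R need not be transitive — not valid.
(B) axiom 5: valid iff R is euclidean. Such an R need not be euclidean — not valid.
(C) Lp ⊃ Mp is axiom D; it is valid on a frame exactly when R is serial. Every such R is serial, so valid.
(D) p ⊃ Mp is the dual of axiom T; it is valid on a frame exactly when R is reflexive. Such an R need not be reflexive, so not valid.
(E) p ⊃ LMp (axiom B) characterises the symmetric frames. Such an R need not be symmetric — not valid.

C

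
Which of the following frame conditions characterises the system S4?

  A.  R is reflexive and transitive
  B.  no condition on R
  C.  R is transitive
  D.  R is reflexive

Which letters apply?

A

(A) S4 is sound and complete for exactly this class.
(B) this class determines K, not S4.
(C) this class determines K4, not S4.
(D) this class determines T (= KT), not S4.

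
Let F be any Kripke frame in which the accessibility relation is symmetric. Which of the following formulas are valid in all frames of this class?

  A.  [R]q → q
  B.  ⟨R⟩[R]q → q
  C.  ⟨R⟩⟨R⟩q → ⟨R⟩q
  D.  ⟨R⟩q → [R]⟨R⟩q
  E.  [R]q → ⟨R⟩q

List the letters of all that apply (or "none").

B

(A) [R]q → q is axiom T; it is valid on a frame exactly when R is reflexive. Such an R need not be reflexive, so not valid.
(B) ⟨R⟩[R]q → q is the dual of axiom B, which corresponds to symmetry. Every such R is symmetric — valid.
(C) the dual of axiom 4: valid iff R is transitive. Such an R need not be transitive — not valid.
(D) ⟨R⟩q → [R]⟨R⟩q is axiom 5, which corresponds to the euclidean property. Such an R need not be euclidean — not valid.
(E) [R]q → ⟨R⟩q is axiom D; it is valid on a frame exactly when R is serial. Such an R need not be serial, so not valid.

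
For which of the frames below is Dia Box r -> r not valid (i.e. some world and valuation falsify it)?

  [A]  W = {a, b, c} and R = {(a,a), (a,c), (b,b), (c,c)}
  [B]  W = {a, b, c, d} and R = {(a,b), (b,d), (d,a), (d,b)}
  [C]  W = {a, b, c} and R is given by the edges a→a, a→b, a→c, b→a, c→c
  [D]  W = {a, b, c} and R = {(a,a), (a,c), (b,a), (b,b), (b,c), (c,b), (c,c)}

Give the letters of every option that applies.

The schema Dia Box r -> r is the dual of axiom B; it is valid on a frame iff R is symmetric.
(A) R is not symmetric (a R c but not c R a), so the schema fails here.
(B) R is not symmetric (a R b but not b R a), so the schema fails here.
(C) R is not symmetric (a R c but not c R a), so the schema fails here.
(D) R is not symmetric (a R c but not c R a), so the schema fails here.

A, B, C, D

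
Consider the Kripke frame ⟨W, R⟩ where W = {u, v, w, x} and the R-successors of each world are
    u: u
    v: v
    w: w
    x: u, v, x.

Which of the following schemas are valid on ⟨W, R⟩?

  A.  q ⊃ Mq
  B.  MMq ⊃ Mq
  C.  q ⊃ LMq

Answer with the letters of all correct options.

R is reflexive: each world relates to itself.
R is not symmetric: x R u but not u R x.
R is transitive: R is closed under composition.
(A) q ⊃ Mq (the dual of axiom T) characterises the reflexive frames. R is reflexive — valid.
(B) MMq ⊃ Mq is the dual of axiom 4; it is valid on a frame exactly when R is transitive. R is transitive, so valid.
(C) q ⊃ LMq (axiom B) characterises the symmetric frames. R is not symmetric — not valid.

A, B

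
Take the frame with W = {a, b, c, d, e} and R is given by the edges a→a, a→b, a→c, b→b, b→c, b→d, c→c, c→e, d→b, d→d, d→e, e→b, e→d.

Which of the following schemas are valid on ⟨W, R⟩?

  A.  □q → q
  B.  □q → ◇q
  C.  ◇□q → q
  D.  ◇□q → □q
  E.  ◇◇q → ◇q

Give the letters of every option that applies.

B

R is not reflexive: not e R e.
R is not symmetric: a R b but not b R a.
R is not transitive: a R b and b R d but not a R d.
R is not euclidean: a R b and a R a but not b R a.
R is serial: every world has an R-successor.
(A) □q → q is axiom T; it is valid on a frame exactly when R is reflexive. R is not reflexive, so not valid.
(B) □q → ◇q (axiom D) characterises the serial frames. R is serial — valid.
(C) ◇□q → q is the dual of axiom B; it is valid on a frame exactly when R is symmetric. R is not symmetric, so not valid.
(D) ◇□q → □q is the dual of axiom 5, which corresponds to the euclidean property. R is not euclidean — not valid.
(E) the dual of axiom 4: valid iff R is transitive. R is not transitive — not valid.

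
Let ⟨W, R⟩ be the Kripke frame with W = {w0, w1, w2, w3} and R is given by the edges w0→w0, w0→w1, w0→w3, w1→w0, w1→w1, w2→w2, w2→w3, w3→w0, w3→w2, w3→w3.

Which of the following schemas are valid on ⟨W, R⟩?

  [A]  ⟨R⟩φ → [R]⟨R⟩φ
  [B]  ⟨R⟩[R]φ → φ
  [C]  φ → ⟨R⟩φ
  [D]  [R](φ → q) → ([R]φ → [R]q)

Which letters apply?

B, C, D

R is reflexive: each world relates to itself.
R is symmetric: every R-edge is matched by its reverse.
R is not euclidean: w0 R w1 and w0 R w3 but not w1 R w3.
(A) ⟨R⟩φ → [R]⟨R⟩φ (axiom 5) characterises the euclidean frames. R is not euclidean — not valid.
(B) ⟨R⟩[R]φ → φ is the dual of axiom B, which corresponds to symmetry. R is symmetric — valid.
(C) φ → ⟨R⟩φ (the dual of axiom T) characterises the reflexive frames. R is reflexive — valid.
(D) [R](φ → q) → ([R]φ → [R]q) is the K axiom; it holds on all frames — valid.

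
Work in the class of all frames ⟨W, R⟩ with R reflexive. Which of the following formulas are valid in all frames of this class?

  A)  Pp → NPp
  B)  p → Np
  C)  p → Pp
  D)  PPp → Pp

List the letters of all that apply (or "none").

A reflexive relation is serial.
(A) Pp → NPp (axiom 5) characterises the euclidean frames. Such an R need not be euclidean — not valid.
(B) p → Np (equivalent to ◇p→p) corresponds to R being a subset of the identity. Such an R need not be a subset of the identity, so not valid.
(C) the dual of axiom T: valid iff R is reflexive. Every such R is reflexive — valid.
(D) the dual of axiom 4: valid iff R is transitive. Such an R need not be transitive — not valid.

C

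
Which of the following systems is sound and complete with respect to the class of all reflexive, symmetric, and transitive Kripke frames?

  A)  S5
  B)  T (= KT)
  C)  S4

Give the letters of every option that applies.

(A) S5 is determined by exactly this class.
(B) T (= KT) is determined by the class of reflexive frames.
(C) S4 is determined by the class of reflexive and transitive frames.

A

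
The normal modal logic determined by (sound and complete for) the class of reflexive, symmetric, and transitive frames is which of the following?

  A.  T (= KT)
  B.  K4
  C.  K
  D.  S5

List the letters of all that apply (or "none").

D

(A) T (= KT) is determined by the class of reflexive frames.
(B) K4 is determined by the class of transitive frames.
(C) K is determined by the class of arbitrary frames.
(D) S5 is determined by exactly this class.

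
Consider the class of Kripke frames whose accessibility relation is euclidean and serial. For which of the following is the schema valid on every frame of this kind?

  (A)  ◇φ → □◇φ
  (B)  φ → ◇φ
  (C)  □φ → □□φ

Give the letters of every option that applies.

A

(A) ◇φ → □◇φ is axiom 5, which corresponds to the euclidean property. Every such R is euclidean — valid.
(B) φ → ◇φ (the dual of axiom T) characterises the reflexive frames. Such an R need not be reflexive — not valid.
(C) □φ → □□φ (axiom 4) characterises the transitive frames. Such an R need not be transitive — not valid.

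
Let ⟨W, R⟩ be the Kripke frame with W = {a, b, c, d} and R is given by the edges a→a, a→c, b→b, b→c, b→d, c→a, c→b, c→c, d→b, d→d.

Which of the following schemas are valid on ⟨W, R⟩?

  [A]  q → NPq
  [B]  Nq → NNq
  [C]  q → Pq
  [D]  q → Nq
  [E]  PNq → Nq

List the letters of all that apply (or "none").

A, C

R is reflexive: each world relates to itself.
R is symmetric: every R-edge is matched by its reverse.
R is not transitive: a R c and c R b but not a R b.
R is not euclidean: b R c and b R d but not c R d.
R is not a subset of the identity: a R c with a ≠ c.
(A) q → NPq is axiom B, which corresponds to symmetry. R is symmetric — valid.
(B) Nq → NNq is axiom 4; it is valid on a frame exactly when R is transitive. R is not transitive, so not valid.
(C) the dual of axiom T: valid iff R is reflexive. R is reflexive — valid.
(D) q → Nq (equivalent to ◇p→p) corresponds to R being a subset of the identity. Here R ⊄ identity, so not valid.
(E) the dual of axiom 5: valid iff R is euclidean. R is not euclidean — not valid.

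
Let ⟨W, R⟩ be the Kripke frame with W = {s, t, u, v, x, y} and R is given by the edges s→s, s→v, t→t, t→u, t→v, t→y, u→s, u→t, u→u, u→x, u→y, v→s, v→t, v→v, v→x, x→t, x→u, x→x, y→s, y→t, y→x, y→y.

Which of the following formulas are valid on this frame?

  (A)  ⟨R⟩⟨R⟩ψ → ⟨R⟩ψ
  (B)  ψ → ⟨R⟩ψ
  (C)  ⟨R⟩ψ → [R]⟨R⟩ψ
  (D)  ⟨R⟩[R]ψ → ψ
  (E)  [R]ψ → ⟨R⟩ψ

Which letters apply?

R is reflexive: each world relates to itself.
R is not symmetric: u R s but not s R u.
R is not transitive: s R v and v R t but not s R t.
R is not euclidean: t R u and t R v but not u R v.
R is serial: every world has an R-successor.
(A) ⟨R⟩⟨R⟩ψ → ⟨R⟩ψ (the dual of axiom 4) characterises the transitive frames. R is not transitive — not valid.
(B) the dual of axiom T: valid iff R is reflexive. R is reflexive — valid.
(C) axiom 5: valid iff R is euclidean. R is not euclidean — not valid.
(D) ⟨R⟩[R]ψ → ψ (the dual of axiom B) characterises the symmetric frames. R is not symmetric — not valid.
(E) [R]ψ → ⟨R⟩ψ is axiom D, which corresponds to seriality. R is serial — valid.

B, E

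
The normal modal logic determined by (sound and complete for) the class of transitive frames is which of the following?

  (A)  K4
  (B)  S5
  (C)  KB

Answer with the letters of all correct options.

(A) K4 is determined by exactly this class.
(B) S5 is determined by the class of reflexive, symmetric, and transitive frames.
(C) KB is determined by the class of symmetric frames.

A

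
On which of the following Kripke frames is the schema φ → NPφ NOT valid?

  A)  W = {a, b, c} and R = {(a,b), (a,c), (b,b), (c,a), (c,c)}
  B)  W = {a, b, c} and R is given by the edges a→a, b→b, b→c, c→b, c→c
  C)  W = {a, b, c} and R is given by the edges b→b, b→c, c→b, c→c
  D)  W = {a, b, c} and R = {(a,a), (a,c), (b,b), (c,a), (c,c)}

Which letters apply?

A

The schema φ → NPφ is axiom B; it is valid on a frame iff R is symmetric.
(A) R is not symmetric (a R b but not b R a), so the schema fails here.
(B) R is symmetric (every R-edge is matched by its reverse), so the schema is valid here.
(C) R is symmetric (every R-edge is matched by its reverse), so the schema is valid here.
(D) R is symmetric (every R-edge is matched by its reverse), so the schema is valid here.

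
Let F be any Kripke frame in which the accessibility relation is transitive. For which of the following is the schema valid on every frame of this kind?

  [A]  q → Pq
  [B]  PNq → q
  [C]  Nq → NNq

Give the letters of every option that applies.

C

(A) q → Pq is the dual of axiom T, which corresponds to reflexivity. Such an R need not be reflexive — not valid.
(B) PNq → q is the dual of axiom B; it is valid on a frame exactly when R is symmetric. Such an R need not be symmetric, so not valid.
(C) Nq → NNq is axiom 4; it is valid on a frame exactly when R is transitive. Every such R is transitive, so valid.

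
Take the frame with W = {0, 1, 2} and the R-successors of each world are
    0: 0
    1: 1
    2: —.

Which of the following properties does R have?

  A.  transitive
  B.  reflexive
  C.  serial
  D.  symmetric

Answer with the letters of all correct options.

A, D

(A) transitive: R is closed under composition.
(B) not reflexive: not 2 R 2.
(C) not serial: 2 has no R-successor.
(D) symmetric: every R-edge is matched by its reverse.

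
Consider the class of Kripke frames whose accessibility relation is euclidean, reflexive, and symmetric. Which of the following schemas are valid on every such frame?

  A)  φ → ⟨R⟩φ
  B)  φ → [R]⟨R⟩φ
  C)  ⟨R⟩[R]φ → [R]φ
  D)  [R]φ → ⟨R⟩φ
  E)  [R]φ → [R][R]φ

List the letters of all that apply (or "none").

A relation that is euclidean, reflexive, and symmetric is also serial and transitive.
(A) φ → ⟨R⟩φ is the dual of axiom T, which corresponds to reflexivity. Every such R is reflexive — valid.
(B) φ → [R]⟨R⟩φ (axiom B) characterises the symmetric frames. Every such R is symmetric — valid.
(C) ⟨R⟩[R]φ → [R]φ is the dual of axiom 5, which corresponds to the euclidean property. Every such R is euclidean — valid.
(D) axiom D: valid iff R is serial. Every such R is serial — valid.
(E) [R]φ → [R][R]φ is axiom 4, which corresponds to transitivity. Every such R is transitive — valid.

A, B, C, D, E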